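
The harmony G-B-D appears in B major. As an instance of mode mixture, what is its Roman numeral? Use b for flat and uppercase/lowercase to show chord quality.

bVI

In B major scale degree 6 is G#; G is its lowered form, from B minor. Diatonically B major has G#m (vi) on that degree; G–B–D is instead the major chord native to B minor, so it takes the label bVI.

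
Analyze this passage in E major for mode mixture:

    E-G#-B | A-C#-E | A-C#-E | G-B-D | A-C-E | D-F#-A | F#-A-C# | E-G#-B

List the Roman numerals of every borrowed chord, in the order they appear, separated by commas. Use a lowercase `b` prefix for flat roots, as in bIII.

E major has the diatonic set E, F#m, G#m, A, B, C#m, D#dim. E–G#–B = E, A–C#–E = A and F#–A–C# = F#m all belong to that set. But G–B–D is foreign: the diatonic iii on degree 3 is G#m, whereas G comes from E minor. It is labeled bIII. A–C–E doesn't fit — on degree 4 E major would have A (IV). Am is the degree-4 chord of E minor, so it is the borrowed iv. But D–F#–A is foreign: the diatonic vii° on degree 7 is D#dim, whereas D comes from E minor. It is labeled bVII.

bIII, iv, bVII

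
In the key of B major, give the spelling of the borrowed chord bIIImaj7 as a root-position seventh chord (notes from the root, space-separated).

D F# A C#

Scale degree 3 in B major is D#. bIIImaj7 uses the lowered form, D, taken from B minor. Stacking thirds in B minor on D gives D–F#–A–C#.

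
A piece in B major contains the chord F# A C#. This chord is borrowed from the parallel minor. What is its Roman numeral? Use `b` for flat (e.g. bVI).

The root F# is the diatonic 5th degree of B major; the borrowing shows in the chord quality. Diatonically B major has F# (V) on that degree; F#–A–C# is instead the minor chord native to B minor, so it takes the label v.

v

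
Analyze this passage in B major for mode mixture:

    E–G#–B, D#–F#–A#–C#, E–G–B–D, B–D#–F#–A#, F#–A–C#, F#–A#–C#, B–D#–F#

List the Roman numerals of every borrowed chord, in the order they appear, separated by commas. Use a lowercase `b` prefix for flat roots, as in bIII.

B major has the diatonic set B, C#m, D#m, E, F#, G#m, A#dim. E–G#–B = E, D#–F#–A#–C# = D#m7, B–D#–F#–A# = Bmaj7, F#–A#–C# = F# and B–D#–F# = B all belong to that set. E–G–B–D is not: scale degree 4 in B major carries E (IV). In B minor the chord on that degree is Em7, so here it functions as iv7, borrowed from the parallel minor. But F#–A–C# is foreign: the diatonic V on degree 5 is F#, whereas F#m comes from B minor. It is labeled v.

iv7, v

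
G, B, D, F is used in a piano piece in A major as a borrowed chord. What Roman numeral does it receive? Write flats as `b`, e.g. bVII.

bVII7

The root G is the lowered 7th scale degree — diatonically A major has G# there. The diatonic chord on degree 7 would be G#dim (vii°), but G–B–D–F is the dominant-seventh chord from A minor. As a borrowed chord it is labeled bVII7.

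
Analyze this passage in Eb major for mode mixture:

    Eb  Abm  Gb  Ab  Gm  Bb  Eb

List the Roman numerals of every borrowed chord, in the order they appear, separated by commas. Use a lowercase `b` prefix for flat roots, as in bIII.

Eb major has the diatonic set Eb, Fm, Gm, Ab, Bb, Cm, Ddim. Of the given chords, Eb, Ab, Gm and Bb are diatonic. Abm (Ab–Cb–Eb) doesn't fit — on degree 4 Eb major would have Ab (IV). Abm is the degree-4 chord of Eb minor, so it is the borrowed iv. But Gb (Gb–Bb–Db) is foreign: the diatonic iii on degree 3 is Gm, whereas Gb comes from Eb minor. It is labeled bIII.

iv, bIII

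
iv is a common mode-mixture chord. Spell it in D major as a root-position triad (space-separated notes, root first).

iv is built on scale degree 4, which is G in both D major and its parallel. Stacking thirds in D minor on G gives G–Bb–D.

G Bb D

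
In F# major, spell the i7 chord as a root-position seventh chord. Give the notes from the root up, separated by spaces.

F# A C# E

The root, F#, is scale degree 1 — the same note in F# major and F# minor; only the chord quality changes. In F# minor the chord on F# is F#–A–C#–E.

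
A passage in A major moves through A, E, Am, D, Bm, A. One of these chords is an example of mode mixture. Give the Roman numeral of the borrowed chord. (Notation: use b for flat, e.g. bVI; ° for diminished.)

i

In A major the diatonic chords are A, Bm, C#m, D, E, F#m, G#dim. A, E, D and Bm all belong to that set. Am (A–C–E) is not: scale degree 1 in A major carries A (I). In A minor the chord on that degree is Am, so here it functions as i, borrowed from the parallel minor.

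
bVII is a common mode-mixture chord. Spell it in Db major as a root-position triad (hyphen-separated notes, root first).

Cb-Eb-Gb

The root of bVII is the lowered 7th degree: C becomes Cb. Building the major chord from the parallel minor on Cb: Cb–Eb–Gb.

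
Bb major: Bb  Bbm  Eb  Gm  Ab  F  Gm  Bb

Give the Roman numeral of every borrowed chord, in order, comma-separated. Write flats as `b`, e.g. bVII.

i, bVII

In Bb major the diatonic chords are Bb, Cm, Dm, Eb, F, Gm, Adim. Of the given chords, Bb, Eb, Gm and F are diatonic. Bbm (Bb–Db–F) is not: scale degree 1 in Bb major carries Bb (I). In Bb minor the chord on that degree is Bbm, so here it functions as i, borrowed from the parallel minor. Ab (Ab–C–Eb) is not: scale degree 7 in Bb major carries Adim (vii°). In Bb minor the chord on that degree is Ab, so here it functions as bVII, borrowed from the parallel minor.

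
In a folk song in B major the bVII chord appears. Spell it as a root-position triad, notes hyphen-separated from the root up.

The root of bVII is the lowered 7th degree: A# becomes A. In B minor the chord on A is A–C#–E.

A-C#-E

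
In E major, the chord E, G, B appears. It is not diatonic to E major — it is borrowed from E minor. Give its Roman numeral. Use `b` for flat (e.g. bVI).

The root E is the diatonic 1st degree of E major; the borrowing shows in the chord quality. E–G–B is a minor chord — the form found in E minor, not the diatonic I (E). Borrowed into E major it is written i.

i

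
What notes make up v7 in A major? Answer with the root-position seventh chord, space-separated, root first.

The root, E, is scale degree 5 — the same note in A major and A minor; only the chord quality changes. In A minor the chord on E is E–G–B–D.

E G B D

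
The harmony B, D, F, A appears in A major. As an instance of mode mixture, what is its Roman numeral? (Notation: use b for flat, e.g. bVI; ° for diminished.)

B is scale degree 2 in A major. The diatonic chord on degree 2 would be Bm (ii), but B–D–F–A is the half-diminished-seventh chord from A minor. As a borrowed chord it is labeled iiø7.

iiø7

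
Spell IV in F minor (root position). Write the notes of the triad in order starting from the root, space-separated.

IV is built on scale degree 4, which is Bb in both F minor and its parallel. Stacking thirds in F major on Bb gives Bb–D–F.

Bb D F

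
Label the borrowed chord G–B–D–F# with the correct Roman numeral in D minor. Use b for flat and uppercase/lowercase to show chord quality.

IVmaj7

The root G is the diatonic 4th degree of D minor; the borrowing shows in the chord quality. The diatonic chord on degree 4 would be Gm (iv), but G–B–D–F# is the major-seventh chord from D major. As a borrowed chord it is labeled IVmaj7.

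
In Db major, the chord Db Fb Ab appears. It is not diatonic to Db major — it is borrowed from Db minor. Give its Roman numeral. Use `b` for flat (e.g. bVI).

i

The root Db is the diatonic 1st degree of Db major; the borrowing shows in the chord quality. The diatonic chord on degree 1 would be Db (I), but Db–Fb–Ab is the minor chord from Db minor. As a borrowed chord it is labeled i.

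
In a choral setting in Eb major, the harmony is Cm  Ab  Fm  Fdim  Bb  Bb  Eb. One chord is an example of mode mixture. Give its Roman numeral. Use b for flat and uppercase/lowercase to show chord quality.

Eb major has the diatonic set Eb, Fm, Gm, Ab, Bb, Cm, Ddim. Cm, Ab, Fm, Bb and Eb are all diatonic. But Fdim (F–Ab–Cb) is foreign: the diatonic ii on degree 2 is Fm, whereas Fdim comes from Eb minor. It is labeled ii°.

ii°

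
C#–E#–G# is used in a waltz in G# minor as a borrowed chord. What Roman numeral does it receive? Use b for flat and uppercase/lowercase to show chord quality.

The root C# is the diatonic 4th degree of G# minor; the borrowing shows in the chord quality. C#–E#–G# is a major chord — the form found in G# major, not the diatonic iv (C#m). Borrowed into G# minor it is written IV.

IV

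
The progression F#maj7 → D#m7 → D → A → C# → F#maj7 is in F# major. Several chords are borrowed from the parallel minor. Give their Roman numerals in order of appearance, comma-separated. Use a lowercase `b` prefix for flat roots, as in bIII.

bVI, bIII

In F# major the diatonic chords are F#, G#m, A#m, B, C#, D#m, E#dim. F#maj7, D#m7 and C# are all diatonic. But D (D–F#–A) is foreign: the diatonic vi on degree 6 is D#m, whereas D comes from F# minor. It is labeled bVI. But A (A–C#–E) is foreign: the diatonic iii on degree 3 is A#m, whereas A comes from F# minor. It is labeled bIII.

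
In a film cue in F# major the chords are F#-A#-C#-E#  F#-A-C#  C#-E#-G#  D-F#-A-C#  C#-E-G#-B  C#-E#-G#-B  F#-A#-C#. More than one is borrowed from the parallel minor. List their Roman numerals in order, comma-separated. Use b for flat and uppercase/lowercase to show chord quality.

The diatonic triads in F# major are F#, G#m, A#m, B, C#, D#m, E#dim. Of the given chords, F#–A#–C#–E# = F#maj7, C#–E#–G# = C#, C#–E#–G#–B = C#7 and F#–A#–C# = F# are diatonic. F#–A–C# doesn't fit — on degree 1 F# major would have F# (I). F#m is the degree-1 chord of F# minor, so it is the borrowed i. D–F#–A–C# doesn't fit — on degree 6 F# major would have D#m (vi). Dmaj7 is the degree-6 chord of F# minor, so it is the borrowed bVImaj7. C#–E–G#–B is not: scale degree 5 in F# major carries C# (V). In F# minor the chord on that degree is C#m7, so here it functions as v7, borrowed from the parallel minor.

i, bVImaj7, v7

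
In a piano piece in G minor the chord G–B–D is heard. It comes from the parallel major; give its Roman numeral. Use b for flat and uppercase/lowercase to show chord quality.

The root G is the diatonic 1st degree of G minor; the borrowing shows in the chord quality. The diatonic chord on degree 1 would be Gm (i), but G–B–D is the major chord from G major. As a borrowed chord it is labeled I.

I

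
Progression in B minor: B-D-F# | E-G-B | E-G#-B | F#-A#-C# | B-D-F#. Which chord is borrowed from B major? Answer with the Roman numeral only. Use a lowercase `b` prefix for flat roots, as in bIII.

IV

In B minor (with V from harmonic minor) the diatonic chords are Bm, C#dim, D, Em, F#, G, A. B–D–F# = Bm, E–G–B = Em and F#–A#–C# = F# are all diatonic. E–G#–B doesn't fit — on degree 4 B minor would have Em (iv). E is the degree-4 chord of B major, so it is the borrowed IV.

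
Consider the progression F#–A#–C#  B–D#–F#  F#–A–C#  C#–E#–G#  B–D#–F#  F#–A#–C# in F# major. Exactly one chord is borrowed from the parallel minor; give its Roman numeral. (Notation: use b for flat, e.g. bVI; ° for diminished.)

The diatonic triads in F# major are F#, G#m, A#m, B, C#, D#m, E#dim. F#–A#–C# = F#, B–D#–F# = B and C#–E#–G# = C# all belong to that set. But F#–A–C# is foreign: the diatonic I on degree 1 is F#, whereas F#m comes from F# minor. It is labeled i.

i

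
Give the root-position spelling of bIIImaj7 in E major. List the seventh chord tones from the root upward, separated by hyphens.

bIIImaj7 is built on the lowered scale degree 3. In E major degree 3 is G#; lowered it becomes G. Building the major-seventh chord from the parallel minor on G: G–B–D–F#.

G-B-D-F#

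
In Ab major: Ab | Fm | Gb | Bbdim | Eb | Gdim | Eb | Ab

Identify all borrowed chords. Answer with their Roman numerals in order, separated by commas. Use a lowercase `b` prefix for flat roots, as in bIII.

bVII, ii°

The diatonic triads in Ab major are Ab, Bbm, Cm, Db, Eb, Fm, Gdim. Ab, Fm, Eb and Gdim all belong to that set. Gb (Gb–Bb–Db) doesn't fit — on degree 7 Ab major would have Gdim (vii°). Gb is the degree-7 chord of Ab minor, so it is the borrowed bVII. Bbdim (Bb–Db–Fb) doesn't fit — on degree 2 Ab major would have Bbm (ii). Bbdim is the degree-2 chord of Ab minor, so it is the borrowed ii°.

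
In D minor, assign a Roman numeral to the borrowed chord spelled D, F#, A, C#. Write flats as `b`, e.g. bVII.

Imaj7

D is scale degree 1 in D minor. The diatonic chord on degree 1 would be Dm (i), but D–F#–A–C# is the major-seventh chord from D major. As a borrowed chord it is labeled Imaj7.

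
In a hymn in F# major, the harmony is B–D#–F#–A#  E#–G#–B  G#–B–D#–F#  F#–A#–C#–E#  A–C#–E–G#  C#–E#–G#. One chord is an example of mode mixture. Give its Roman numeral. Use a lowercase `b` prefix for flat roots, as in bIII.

bIIImaj7

In F# major the diatonic chords are F#, G#m, A#m, B, C#, D#m, E#dim. B–D#–F#–A# = Bmaj7, E#–G#–B = E#dim, G#–B–D#–F# = G#m7, F#–A#–C#–E# = F#maj7 and C#–E#–G# = C# all belong to that set. A–C#–E–G# is not: scale degree 3 in F# major carries A#m (iii). In F# minor the chord on that degree is Amaj7, so here it functions as bIIImaj7, borrowed from the parallel minor.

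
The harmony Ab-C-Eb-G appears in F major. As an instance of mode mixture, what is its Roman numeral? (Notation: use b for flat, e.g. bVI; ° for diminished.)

bIIImaj7

The root Ab is the lowered 3rd scale degree — diatonically F major has A there. The diatonic chord on degree 3 would be Am (iii), but Ab–C–Eb–G is the major-seventh chord from F minor. As a borrowed chord it is labeled bIIImaj7.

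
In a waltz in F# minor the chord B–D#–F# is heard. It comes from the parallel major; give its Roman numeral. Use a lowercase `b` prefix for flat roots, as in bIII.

IV

B is scale degree 4 in F# minor. The diatonic chord on degree 4 would be Bm (iv), but B–D#–F# is the major chord from F# major. As a borrowed chord it is labeled IV.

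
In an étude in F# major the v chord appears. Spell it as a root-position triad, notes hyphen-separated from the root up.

C#-E-G#

v is built on scale degree 5, which is C# in both F# major and its parallel. Stacking thirds in F# minor on C# gives C#–E–G#.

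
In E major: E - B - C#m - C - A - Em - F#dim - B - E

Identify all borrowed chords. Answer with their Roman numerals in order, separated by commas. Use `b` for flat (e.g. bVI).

The diatonic triads in E major are E, F#m, G#m, A, B, C#m, D#dim. E, B, C#m and A are all diatonic. C (C–E–G) is not: scale degree 6 in E major carries C#m (vi). In E minor the chord on that degree is C, so here it functions as bVI, borrowed from the parallel minor. Em (E–G–B) is not: scale degree 1 in E major carries E (I). In E minor the chord on that degree is Em, so here it functions as i, borrowed from the parallel minor. But F#dim (F#–A–C) is foreign: the diatonic ii on degree 2 is F#m, whereas F#dim comes from E minor. It is labeled ii°.

bVI, i, ii°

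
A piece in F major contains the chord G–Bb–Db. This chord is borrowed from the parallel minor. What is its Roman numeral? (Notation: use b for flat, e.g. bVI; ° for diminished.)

The root G is the diatonic 2nd degree of F major; the borrowing shows in the chord quality. Diatonically F major has Gm (ii) on that degree; G–Bb–Db is instead the diminished chord native to F minor, so it takes the label ii°.

ii°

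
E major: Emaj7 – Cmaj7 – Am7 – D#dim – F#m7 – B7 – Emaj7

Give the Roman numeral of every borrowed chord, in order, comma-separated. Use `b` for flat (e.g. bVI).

In E major the diatonic chords are E, F#m, G#m, A, B, C#m, D#dim. Emaj7, D#dim, F#m7 and B7 are all diatonic. But Cmaj7 (C–E–G–B) is foreign: the diatonic vi on degree 6 is C#m, whereas Cmaj7 comes from E minor. It is labeled bVImaj7. Am7 (A–C–E–G) doesn't fit — on degree 4 E major would have A (IV). Am7 is the degree-4 chord of E minor, so it is the borrowed iv7.

bVImaj7, iv7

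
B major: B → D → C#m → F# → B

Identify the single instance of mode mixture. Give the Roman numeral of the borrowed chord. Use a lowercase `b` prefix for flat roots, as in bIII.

The diatonic triads in B major are B, C#m, D#m, E, F#, G#m, A#dim. B, C#m and F# are all diatonic. D (D–F#–A) is not: scale degree 3 in B major carries D#m (iii). In B minor the chord on that degree is D, so here it functions as bIII, borrowed from the parallel minor.

bIII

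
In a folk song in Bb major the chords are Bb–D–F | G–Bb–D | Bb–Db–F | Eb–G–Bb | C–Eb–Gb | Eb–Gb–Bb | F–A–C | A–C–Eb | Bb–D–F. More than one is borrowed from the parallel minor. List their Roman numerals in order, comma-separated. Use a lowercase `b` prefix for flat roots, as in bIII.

i, ii°, iv

The diatonic triads in Bb major are Bb, Cm, Dm, Eb, F, Gm, Adim. Bb–D–F = Bb, G–Bb–D = Gm, Eb–G–Bb = Eb, F–A–C = F and A–C–Eb = Adim are all diatonic. Bb–Db–F is not: scale degree 1 in Bb major carries Bb (I). In Bb minor the chord on that degree is Bbm, so here it functions as i, borrowed from the parallel minor. C–Eb–Gb doesn't fit — on degree 2 Bb major would have Cm (ii). Cdim is the degree-2 chord of Bb minor, so it is the borrowed ii°. But Eb–Gb–Bb is foreign: the diatonic IV on degree 4 is Eb, whereas Ebm comes from Bb minor. It is labeled iv.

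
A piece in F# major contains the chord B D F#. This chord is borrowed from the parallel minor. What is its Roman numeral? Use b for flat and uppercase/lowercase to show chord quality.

The root B is the diatonic 4th degree of F# major; the borrowing shows in the chord quality. B–D–F# is a minor chord — the form found in F# minor, not the diatonic IV (B). Borrowed into F# major it is written iv.

iv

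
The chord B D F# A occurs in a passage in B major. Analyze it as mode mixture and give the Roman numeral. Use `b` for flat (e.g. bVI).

i7

B is scale degree 1 in B major. B–D–F#–A is a minor-seventh chord — the form found in B minor, not the diatonic I (B). Borrowed into B major it is written i7.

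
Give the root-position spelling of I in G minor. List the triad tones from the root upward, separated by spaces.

G B D

The root, G, is scale degree 1 — the same note in G minor and G major; only the chord quality changes. Building the major chord from the parallel major on G: G–B–D.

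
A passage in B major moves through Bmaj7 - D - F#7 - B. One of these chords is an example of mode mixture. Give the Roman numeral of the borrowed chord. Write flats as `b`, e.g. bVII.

bIII

The diatonic triads in B major are B, C#m, D#m, E, F#, G#m, A#dim. Of the given chords, Bmaj7, F#7 and B are diatonic. D (D–F#–A) doesn't fit — on degree 3 B major would have D#m (iii). D is the degree-3 chord of B minor, so it is the borrowed bIII.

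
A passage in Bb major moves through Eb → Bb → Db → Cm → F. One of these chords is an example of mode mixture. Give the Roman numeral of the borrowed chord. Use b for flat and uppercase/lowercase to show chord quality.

Bb major has the diatonic set Bb, Cm, Dm, Eb, F, Gm, Adim. Eb, Bb, Cm and F are all diatonic. Db (Db–F–Ab) is not: scale degree 3 in Bb major carries Dm (iii). In Bb minor the chord on that degree is Db, so here it functions as bIII, borrowed from the parallel minor.

bIII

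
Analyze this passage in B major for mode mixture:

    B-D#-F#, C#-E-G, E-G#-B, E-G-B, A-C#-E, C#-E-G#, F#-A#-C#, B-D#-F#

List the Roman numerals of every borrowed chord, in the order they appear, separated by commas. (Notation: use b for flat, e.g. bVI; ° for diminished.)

The diatonic triads in B major are B, C#m, D#m, E, F#, G#m, A#dim. Of the given chords, B–D#–F# = B, E–G#–B = E, C#–E–G# = C#m and F#–A#–C# = F# are diatonic. But C#–E–G is foreign: the diatonic ii on degree 2 is C#m, whereas C#dim comes from B minor. It is labeled ii°. E–G–B doesn't fit — on degree 4 B major would have E (IV). Em is the degree-4 chord of B minor, so it is the borrowed iv. A–C#–E doesn't fit — on degree 7 B major would have A#dim (vii°). A is the degree-7 chord of B minor, so it is the borrowed bVII.

ii°, iv, bVII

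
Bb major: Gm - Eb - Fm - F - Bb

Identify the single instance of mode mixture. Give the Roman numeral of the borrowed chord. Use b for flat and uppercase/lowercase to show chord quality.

In Bb major the diatonic chords are Bb, Cm, Dm, Eb, F, Gm, Adim. Of the given chords, Gm, Eb, F and Bb are diatonic. Fm (F–Ab–C) is not: scale degree 5 in Bb major carries F (V). In Bb minor the chord on that degree is Fm, so here it functions as v, borrowed from the parallel minor.

v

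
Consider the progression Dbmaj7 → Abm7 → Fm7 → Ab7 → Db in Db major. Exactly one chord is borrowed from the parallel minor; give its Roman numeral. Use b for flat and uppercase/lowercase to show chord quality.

Db major has the diatonic set Db, Ebm, Fm, Gb, Ab, Bbm, Cdim. Dbmaj7, Fm7, Ab7 and Db are all diatonic. Abm7 (Ab–Cb–Eb–Gb) doesn't fit — on degree 5 Db major would have Ab (V). Abm7 is the degree-5 chord of Db minor, so it is the borrowed v7.

v7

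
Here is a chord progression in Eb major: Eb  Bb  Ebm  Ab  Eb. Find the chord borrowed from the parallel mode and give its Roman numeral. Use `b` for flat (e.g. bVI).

i

Eb major has the diatonic set Eb, Fm, Gm, Ab, Bb, Cm, Ddim. Eb, Bb and Ab all belong to that set. But Ebm (Eb–Gb–Bb) is foreign: the diatonic I on degree 1 is Eb, whereas Ebm comes from Eb minor. It is labeled i.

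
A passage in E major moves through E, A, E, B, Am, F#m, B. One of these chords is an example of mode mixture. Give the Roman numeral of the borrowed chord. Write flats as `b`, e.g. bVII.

iv

E major has the diatonic set E, F#m, G#m, A, B, C#m, D#dim. E, A, B and F#m all belong to that set. But Am (A–C–E) is foreign: the diatonic IV on degree 4 is A, whereas Am comes from E minor. It is labeled iv.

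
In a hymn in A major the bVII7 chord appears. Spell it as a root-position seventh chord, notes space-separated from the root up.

G B D F

bVII7 is built on the lowered scale degree 7. In A major degree 7 is G#; lowered it becomes G. Building the dominant-seventh chord from the parallel minor on G: G–B–D–F.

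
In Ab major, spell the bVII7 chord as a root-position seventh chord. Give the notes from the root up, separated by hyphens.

Gb-Bb-Db-Fb

Scale degree 7 in Ab major is G. bVII7 uses the lowered form, Gb, taken from Ab minor. Stacking thirds in Ab minor on Gb gives Gb–Bb–Db–Fb.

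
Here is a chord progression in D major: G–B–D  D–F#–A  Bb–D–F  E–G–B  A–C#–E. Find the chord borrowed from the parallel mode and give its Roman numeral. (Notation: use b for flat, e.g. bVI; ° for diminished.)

bVI

D major has the diatonic set D, Em, F#m, G, A, Bm, C#dim. Of the given chords, G–B–D = G, D–F#–A = D, E–G–B = Em and A–C#–E = A are diatonic. But Bb–D–F is foreign: the diatonic vi on degree 6 is Bm, whereas Bb comes from D minor. It is labeled bVI.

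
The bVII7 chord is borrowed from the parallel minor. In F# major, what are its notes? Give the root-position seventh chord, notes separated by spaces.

E G# B D

bVII7 is built on the lowered scale degree 7. In F# major degree 7 is E#; lowered it becomes E. Building the dominant-seventh chord from the parallel minor on E: E–G#–B–D.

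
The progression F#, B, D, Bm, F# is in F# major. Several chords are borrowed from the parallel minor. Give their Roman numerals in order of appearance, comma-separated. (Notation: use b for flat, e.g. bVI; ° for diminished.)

bVI, iv

The diatonic triads in F# major are F#, G#m, A#m, B, C#, D#m, E#dim. Of the given chords, F# and B are diatonic. D (D–F#–A) doesn't fit — on degree 6 F# major would have D#m (vi). D is the degree-6 chord of F# minor, so it is the borrowed bVI. Bm (B–D–F#) is not: scale degree 4 in F# major carries B (IV). In F# minor the chord on that degree is Bm, so here it functions as iv, borrowed from the parallel minor.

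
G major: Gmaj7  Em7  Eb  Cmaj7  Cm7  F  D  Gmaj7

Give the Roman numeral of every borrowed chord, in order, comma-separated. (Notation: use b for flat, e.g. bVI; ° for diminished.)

bVI, iv7, bVII

In G major the diatonic chords are G, Am, Bm, C, D, Em, F#dim. Gmaj7, Em7, Cmaj7 and D are all diatonic. Eb (Eb–G–Bb) doesn't fit — on degree 6 G major would have Em (vi). Eb is the degree-6 chord of G minor, so it is the borrowed bVI. But Cm7 (C–Eb–G–Bb) is foreign: the diatonic IV on degree 4 is C, whereas Cm7 comes from G minor. It is labeled iv7. But F (F–A–C) is foreign: the diatonic vii° on degree 7 is F#dim, whereas F comes from G minor. It is labeled bVII.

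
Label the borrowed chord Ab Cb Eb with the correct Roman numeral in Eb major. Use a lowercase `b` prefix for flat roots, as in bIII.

iv

The root Ab is the diatonic 4th degree of Eb major; the borrowing shows in the chord quality. Ab–Cb–Eb is a minor chord — the form found in Eb minor, not the diatonic IV (Ab). Borrowed into Eb major it is written iv.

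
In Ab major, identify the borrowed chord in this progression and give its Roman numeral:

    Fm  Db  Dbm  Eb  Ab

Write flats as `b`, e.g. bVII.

Ab major has the diatonic set Ab, Bbm, Cm, Db, Eb, Fm, Gdim. Fm, Db, Eb and Ab all belong to that set. But Dbm (Db–Fb–Ab) is foreign: the diatonic IV on degree 4 is Db, whereas Dbm comes from Ab minor. It is labeled iv.

iv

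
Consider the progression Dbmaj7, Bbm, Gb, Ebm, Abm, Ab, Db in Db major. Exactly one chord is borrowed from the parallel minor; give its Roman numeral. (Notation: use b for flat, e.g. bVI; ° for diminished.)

In Db major the diatonic chords are Db, Ebm, Fm, Gb, Ab, Bbm, Cdim. Of the given chords, Dbmaj7, Bbm, Gb, Ebm, Ab and Db are diatonic. Abm (Ab–Cb–Eb) doesn't fit — on degree 5 Db major would have Ab (V). Abm is the degree-5 chord of Db minor, so it is the borrowed v.

v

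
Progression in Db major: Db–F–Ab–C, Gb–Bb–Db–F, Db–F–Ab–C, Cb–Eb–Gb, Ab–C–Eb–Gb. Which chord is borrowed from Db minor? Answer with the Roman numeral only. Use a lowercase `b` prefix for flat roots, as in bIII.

bVII

Db major has the diatonic set Db, Ebm, Fm, Gb, Ab, Bbm, Cdim. Db–F–Ab–C = Dbmaj7, Gb–Bb–Db–F = Gbmaj7 and Ab–C–Eb–Gb = Ab7 are all diatonic. But Cb–Eb–Gb is foreign: the diatonic vii° on degree 7 is Cdim, whereas Cb comes from Db minor. It is labeled bVII.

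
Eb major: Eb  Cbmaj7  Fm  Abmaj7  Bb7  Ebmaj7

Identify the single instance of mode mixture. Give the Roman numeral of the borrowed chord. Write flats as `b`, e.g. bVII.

Eb major has the diatonic set Eb, Fm, Gm, Ab, Bb, Cm, Ddim. Eb, Fm, Abmaj7, Bb7 and Ebmaj7 are all diatonic. But Cbmaj7 (Cb–Eb–Gb–Bb) is foreign: the diatonic vi on degree 6 is Cm, whereas Cbmaj7 comes from Eb minor. It is labeled bVImaj7.

bVImaj7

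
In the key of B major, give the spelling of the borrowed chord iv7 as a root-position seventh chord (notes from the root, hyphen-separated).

The root, E, is scale degree 4 — the same note in B major and B minor; only the chord quality changes. Stacking thirds in B minor on E gives E–G–B–D.

E-G-B-D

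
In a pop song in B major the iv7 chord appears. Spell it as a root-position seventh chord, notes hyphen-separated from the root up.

The root, E, is scale degree 4 — the same note in B major and B minor; only the chord quality changes. Stacking thirds in B minor on E gives E–G–B–D.

E-G-B-D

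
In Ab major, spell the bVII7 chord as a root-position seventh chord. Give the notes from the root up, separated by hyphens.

Scale degree 7 in Ab major is G. bVII7 uses the lowered form, Gb, taken from Ab minor. In Ab minor the chord on Gb is Gb–Bb–Db–Fb.

Gb-Bb-Db-Fb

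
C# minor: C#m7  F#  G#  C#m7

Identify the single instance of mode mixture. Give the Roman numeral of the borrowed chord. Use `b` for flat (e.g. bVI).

C# minor has the diatonic set C#m, D#dim, E, F#m, G#, A, B (with V from harmonic minor). C#m7 and G# both belong to that set. But F# (F#–A#–C#) is foreign: the diatonic iv on degree 4 is F#m, whereas F# comes from C# major. It is labeled IV.

IV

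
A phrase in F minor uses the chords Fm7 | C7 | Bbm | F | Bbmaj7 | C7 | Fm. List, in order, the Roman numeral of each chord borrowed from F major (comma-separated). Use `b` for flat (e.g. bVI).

I, IVmaj7

F minor has the diatonic set Fm, Gdim, Ab, Bbm, C, Db, Eb (with V from harmonic minor). Fm7, C7, Bbm and Fm are all diatonic. But F (F–A–C) is foreign: the diatonic i on degree 1 is Fm, whereas F comes from F major. It is labeled I. But Bbmaj7 (Bb–D–F–A) is foreign: the diatonic iv on degree 4 is Bbm, whereas Bbmaj7 comes from F major. It is labeled IVmaj7.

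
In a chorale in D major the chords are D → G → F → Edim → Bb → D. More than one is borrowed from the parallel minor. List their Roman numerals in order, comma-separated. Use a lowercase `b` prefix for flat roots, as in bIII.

In D major the diatonic chords are D, Em, F#m, G, A, Bm, C#dim. Of the given chords, D and G are diatonic. F (F–A–C) doesn't fit — on degree 3 D major would have F#m (iii). F is the degree-3 chord of D minor, so it is the borrowed bIII. Edim (E–G–Bb) doesn't fit — on degree 2 D major would have Em (ii). Edim is the degree-2 chord of D minor, so it is the borrowed ii°. Bb (Bb–D–F) doesn't fit — on degree 6 D major would have Bm (vi). Bb is the degree-6 chord of D minor, so it is the borrowed bVI.

bIII, ii°, bVI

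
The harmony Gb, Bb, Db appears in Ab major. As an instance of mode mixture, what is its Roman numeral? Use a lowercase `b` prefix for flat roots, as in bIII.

In Ab major scale degree 7 is G; Gb is its lowered form, from Ab minor. Diatonically Ab major has Gdim (vii°) on that degree; Gb–Bb–Db is instead the major chord native to Ab minor, so it takes the label bVII.

bVII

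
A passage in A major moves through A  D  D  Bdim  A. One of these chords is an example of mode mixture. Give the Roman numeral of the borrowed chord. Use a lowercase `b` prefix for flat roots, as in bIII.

ii°

The diatonic triads in A major are A, Bm, C#m, D, E, F#m, G#dim. A and D both belong to that set. Bdim (B–D–F) is not: scale degree 2 in A major carries Bm (ii). In A minor the chord on that degree is Bdim, so here it functions as ii°, borrowed from the parallel minor.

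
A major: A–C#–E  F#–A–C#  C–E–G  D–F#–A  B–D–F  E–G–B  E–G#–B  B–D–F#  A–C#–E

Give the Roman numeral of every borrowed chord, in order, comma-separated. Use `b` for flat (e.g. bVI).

A major has the diatonic set A, Bm, C#m, D, E, F#m, G#dim. A–C#–E = A, F#–A–C# = F#m, D–F#–A = D, E–G#–B = E and B–D–F# = Bm all belong to that set. But C–E–G is foreign: the diatonic iii on degree 3 is C#m, whereas C comes from A minor. It is labeled bIII. B–D–F is not: scale degree 2 in A major carries Bm (ii). In A minor the chord on that degree is Bdim, so here it functions as ii°, borrowed from the parallel minor. But E–G–B is foreign: the diatonic V on degree 5 is E, whereas Em comes from A minor. It is labeled v.

bIII, ii°, v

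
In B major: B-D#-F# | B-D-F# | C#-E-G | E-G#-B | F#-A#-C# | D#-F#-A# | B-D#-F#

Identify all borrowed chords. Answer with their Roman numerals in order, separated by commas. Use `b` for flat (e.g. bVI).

i, ii°

The diatonic triads in B major are B, C#m, D#m, E, F#, G#m, A#dim. B–D#–F# = B, E–G#–B = E, F#–A#–C# = F# and D#–F#–A# = D#m all belong to that set. B–D–F# doesn't fit — on degree 1 B major would have B (I). Bm is the degree-1 chord of B minor, so it is the borrowed i. C#–E–G doesn't fit — on degree 2 B major would have C#m (ii). C#dim is the degree-2 chord of B minor, so it is the borrowed ii°.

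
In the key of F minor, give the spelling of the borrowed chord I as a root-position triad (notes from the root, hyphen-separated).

F-A-C

I is built on scale degree 1, which is F in both F minor and its parallel. In F major the chord on F is F–A–C.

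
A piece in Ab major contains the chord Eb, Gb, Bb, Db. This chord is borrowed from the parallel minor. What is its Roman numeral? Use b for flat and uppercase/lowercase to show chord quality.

v7

Eb is scale degree 5 in Ab major. The diatonic chord on degree 5 would be Eb (V), but Eb–Gb–Bb–Db is the minor-seventh chord from Ab minor. As a borrowed chord it is labeled v7.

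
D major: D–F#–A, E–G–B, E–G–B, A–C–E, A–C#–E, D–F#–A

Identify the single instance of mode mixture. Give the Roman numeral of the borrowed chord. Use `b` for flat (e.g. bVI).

D major has the diatonic set D, Em, F#m, G, A, Bm, C#dim. D–F#–A = D, E–G–B = Em and A–C#–E = A all belong to that set. A–C–E doesn't fit — on degree 5 D major would have A (V). Am is the degree-5 chord of D minor, so it is the borrowed v.

v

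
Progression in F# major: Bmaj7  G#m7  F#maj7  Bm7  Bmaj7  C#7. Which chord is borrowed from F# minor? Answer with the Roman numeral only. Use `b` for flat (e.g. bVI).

F# major has the diatonic set F#, G#m, A#m, B, C#, D#m, E#dim. Bmaj7, G#m7, F#maj7 and C#7 all belong to that set. Bm7 (B–D–F#–A) doesn't fit — on degree 4 F# major would have B (IV). Bm7 is the degree-4 chord of F# minor, so it is the borrowed iv7.

iv7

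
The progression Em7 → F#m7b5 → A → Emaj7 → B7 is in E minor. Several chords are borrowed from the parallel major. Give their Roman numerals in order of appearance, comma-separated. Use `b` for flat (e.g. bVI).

E minor has the diatonic set Em, F#dim, G, Am, B, C, D (with V from harmonic minor). Em7, F#m7b5 and B7 are all diatonic. A (A–C#–E) is not: scale degree 4 in E minor carries Am (iv). In E major the chord on that degree is A, so here it functions as IV, borrowed from the parallel major. Emaj7 (E–G#–B–D#) is not: scale degree 1 in E minor carries Em (i). In E major the chord on that degree is Emaj7, so here it functions as Imaj7, borrowed from the parallel major.

IV, Imaj7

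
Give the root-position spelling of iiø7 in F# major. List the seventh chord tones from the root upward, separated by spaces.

The root, G#, is scale degree 2 — the same note in F# major and F# minor; only the chord quality changes. Building the half-diminished-seventh chord from the parallel minor on G#: G#–B–D–F#.

G# B D F#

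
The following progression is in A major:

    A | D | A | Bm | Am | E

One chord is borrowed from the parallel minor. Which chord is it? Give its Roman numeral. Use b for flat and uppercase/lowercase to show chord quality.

i

In A major the diatonic chords are A, Bm, C#m, D, E, F#m, G#dim. A, D, Bm and E all belong to that set. Am (A–C–E) doesn't fit — on degree 1 A major would have A (I). Am is the degree-1 chord of A minor, so it is the borrowed i.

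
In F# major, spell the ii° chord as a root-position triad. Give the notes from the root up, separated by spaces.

ii° is built on scale degree 2, which is G# in both F# major and its parallel. In F# minor the chord on G# is G#–B–D.

G# B D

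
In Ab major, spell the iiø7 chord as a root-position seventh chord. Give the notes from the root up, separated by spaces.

Bb Db Fb Ab

iiø7 is built on scale degree 2, which is Bb in both Ab major and its parallel. Building the half-diminished-seventh chord from the parallel minor on Bb: Bb–Db–Fb–Ab.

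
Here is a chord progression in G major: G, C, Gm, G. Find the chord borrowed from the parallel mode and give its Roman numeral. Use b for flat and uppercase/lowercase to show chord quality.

The diatonic triads in G major are G, Am, Bm, C, D, Em, F#dim. Of the given chords, G and C are diatonic. But Gm (G–Bb–D) is foreign: the diatonic I on degree 1 is G, whereas Gm comes from G minor. It is labeled i.

i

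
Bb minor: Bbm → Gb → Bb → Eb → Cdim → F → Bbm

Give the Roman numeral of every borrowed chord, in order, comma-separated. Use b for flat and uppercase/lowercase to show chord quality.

In Bb minor (with V from harmonic minor) the diatonic chords are Bbm, Cdim, Db, Ebm, F, Gb, Ab. Of the given chords, Bbm, Gb, Cdim and F are diatonic. Bb (Bb–D–F) is not: scale degree 1 in Bb minor carries Bbm (i). In Bb major the chord on that degree is Bb, so here it functions as I, borrowed from the parallel major. Eb (Eb–G–Bb) doesn't fit — on degree 4 Bb minor would have Ebm (iv). Eb is the degree-4 chord of Bb major, so it is the borrowed IV.

I, IV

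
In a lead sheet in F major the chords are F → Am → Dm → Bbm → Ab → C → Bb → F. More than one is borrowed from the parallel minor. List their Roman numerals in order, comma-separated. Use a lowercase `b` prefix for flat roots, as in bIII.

iv, bIII

In F major the diatonic chords are F, Gm, Am, Bb, C, Dm, Edim. F, Am, Dm, C and Bb all belong to that set. Bbm (Bb–Db–F) doesn't fit — on degree 4 F major would have Bb (IV). Bbm is the degree-4 chord of F minor, so it is the borrowed iv. Ab (Ab–C–Eb) doesn't fit — on degree 3 F major would have Am (iii). Ab is the degree-3 chord of F minor, so it is the borrowed bIII.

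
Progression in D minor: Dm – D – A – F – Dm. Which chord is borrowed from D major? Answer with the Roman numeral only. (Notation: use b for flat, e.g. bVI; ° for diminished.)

I

In D minor (with V from harmonic minor) the diatonic chords are Dm, Edim, F, Gm, A, Bb, C. Of the given chords, Dm, A and F are diatonic. But D (D–F#–A) is foreign: the diatonic i on degree 1 is Dm, whereas D comes from D major. It is labeled I.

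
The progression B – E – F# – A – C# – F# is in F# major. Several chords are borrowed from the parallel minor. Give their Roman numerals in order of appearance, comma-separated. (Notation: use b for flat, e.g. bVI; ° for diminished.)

bVII, bIII

In F# major the diatonic chords are F#, G#m, A#m, B, C#, D#m, E#dim. Of the given chords, B, F# and C# are diatonic. But E (E–G#–B) is foreign: the diatonic vii° on degree 7 is E#dim, whereas E comes from F# minor. It is labeled bVII. A (A–C#–E) is not: scale degree 3 in F# major carries A#m (iii). In F# minor the chord on that degree is A, so here it functions as bIII, borrowed from the parallel minor.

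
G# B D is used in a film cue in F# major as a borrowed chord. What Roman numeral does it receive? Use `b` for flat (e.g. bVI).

ii°

G# is scale degree 2 in F# major. G#–B–D is a diminished chord — the form found in F# minor, not the diatonic ii (G#m). Borrowed into F# major it is written ii°.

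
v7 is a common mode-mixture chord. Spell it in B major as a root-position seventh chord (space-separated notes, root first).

v7 is built on scale degree 5, which is F# in both B major and its parallel. Stacking thirds in B minor on F# gives F#–A–C#–E.

F# A C# E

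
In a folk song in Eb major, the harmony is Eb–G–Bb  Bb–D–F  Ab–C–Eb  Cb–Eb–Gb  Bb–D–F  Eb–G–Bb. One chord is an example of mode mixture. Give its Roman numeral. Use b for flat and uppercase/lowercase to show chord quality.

bVI

In Eb major the diatonic chords are Eb, Fm, Gm, Ab, Bb, Cm, Ddim. Of the given chords, Eb–G–Bb = Eb, Bb–D–F = Bb and Ab–C–Eb = Ab are diatonic. Cb–Eb–Gb is not: scale degree 6 in Eb major carries Cm (vi). In Eb minor the chord on that degree is Cb, so here it functions as bVI, borrowed from the parallel minor.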